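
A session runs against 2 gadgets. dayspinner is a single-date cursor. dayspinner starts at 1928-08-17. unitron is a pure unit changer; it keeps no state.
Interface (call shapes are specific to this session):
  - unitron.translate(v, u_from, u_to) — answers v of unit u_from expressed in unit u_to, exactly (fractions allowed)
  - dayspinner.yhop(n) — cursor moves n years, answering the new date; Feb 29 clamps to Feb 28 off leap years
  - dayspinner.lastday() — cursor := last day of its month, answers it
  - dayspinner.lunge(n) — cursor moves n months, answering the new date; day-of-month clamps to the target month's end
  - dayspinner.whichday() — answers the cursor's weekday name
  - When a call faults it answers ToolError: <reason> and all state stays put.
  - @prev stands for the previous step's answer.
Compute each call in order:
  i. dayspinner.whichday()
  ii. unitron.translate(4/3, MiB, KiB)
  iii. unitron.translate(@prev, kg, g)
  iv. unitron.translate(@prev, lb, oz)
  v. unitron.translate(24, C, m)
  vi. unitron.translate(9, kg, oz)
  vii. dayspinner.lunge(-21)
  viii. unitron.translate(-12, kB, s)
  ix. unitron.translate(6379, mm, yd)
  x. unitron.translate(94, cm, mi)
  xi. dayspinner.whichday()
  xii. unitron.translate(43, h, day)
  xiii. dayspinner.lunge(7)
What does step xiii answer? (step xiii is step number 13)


==> dayspinner.whichday()
<== Friday
==> unitron.translate(v=4/3, u_from=MiB, u_to=KiB)
<== 4096/3
==> unitron.translate(v=@prev, u_from=kg, u_to=g)
<== 4096000/3
==> unitron.translate(v=@prev, u_from=lb, u_to=oz)
<== 65536000/3
==> unitron.translate(v=24, u_from=C, u_to=m)
<== ToolError: incompatible units
==> unitron.translate(v=9, u_from=kg, u_to=oz)
<== 14400000000/45359237
==> dayspinner.lunge(n=-21)
<== 1926-11-17
==> unitron.translate(v=-12, u_from=kB, u_to=s)
<== ToolError: incompatible units
==> unitron.translate(v=6379, u_from=mm, u_to=yd)
<== 31895/4572
==> unitron.translate(v=94, u_from=cm, u_to=mi)
<== 235/402336
==> dayspinner.whichday()
<== Wednesday
==> unitron.translate(v=43, u_from=h, u_to=day)
<== 43/24
==> dayspinner.lunge(n=7)
<== 1927-06-17

Answer: 1927-06-17


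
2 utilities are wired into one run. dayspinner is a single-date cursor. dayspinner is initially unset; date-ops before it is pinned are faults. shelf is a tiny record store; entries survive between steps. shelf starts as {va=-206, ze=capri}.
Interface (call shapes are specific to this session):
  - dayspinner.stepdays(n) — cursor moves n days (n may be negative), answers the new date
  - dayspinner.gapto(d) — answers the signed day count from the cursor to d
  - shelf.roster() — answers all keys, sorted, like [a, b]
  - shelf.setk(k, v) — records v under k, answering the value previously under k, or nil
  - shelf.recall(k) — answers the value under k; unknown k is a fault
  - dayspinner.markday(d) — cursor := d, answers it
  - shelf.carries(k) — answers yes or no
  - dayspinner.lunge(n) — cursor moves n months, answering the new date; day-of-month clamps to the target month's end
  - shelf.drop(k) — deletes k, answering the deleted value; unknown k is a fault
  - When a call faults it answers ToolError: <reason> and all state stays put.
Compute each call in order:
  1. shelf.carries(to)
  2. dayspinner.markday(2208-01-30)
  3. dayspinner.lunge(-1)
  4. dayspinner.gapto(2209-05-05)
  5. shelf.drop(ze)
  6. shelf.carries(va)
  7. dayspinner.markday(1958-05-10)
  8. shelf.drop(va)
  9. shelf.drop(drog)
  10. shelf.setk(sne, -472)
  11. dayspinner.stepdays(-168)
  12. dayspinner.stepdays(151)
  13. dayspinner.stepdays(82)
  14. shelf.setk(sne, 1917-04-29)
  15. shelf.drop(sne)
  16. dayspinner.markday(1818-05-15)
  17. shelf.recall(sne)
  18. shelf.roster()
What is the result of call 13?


> carries k=to
:: no
> markday d=2208-01-30
:: 2208-01-30
> lunge n=-1
:: 2207-12-30
> gapto d=2209-05-05
:: 492
> drop k=ze
:: capri
> carries k=va
:: yes
> markday d=1958-05-10
:: 1958-05-10
> drop k=va
:: -206
> drop k=drog
:: ToolError: no such key drog
> setk k=sne v=-472
:: nil
> stepdays n=-168
:: 1957-11-23
> stepdays n=151
:: 1958-04-23
> stepdays n=82
:: 1958-07-14
> setk k=sne v=1917-04-29
:: -472
> drop k=sne
:: 1917-04-29
> markday d=1818-05-15
:: 1818-05-15
> recall k=sne
:: ToolError: no such key sne
> roster
:: []

Answer: 1958-07-14


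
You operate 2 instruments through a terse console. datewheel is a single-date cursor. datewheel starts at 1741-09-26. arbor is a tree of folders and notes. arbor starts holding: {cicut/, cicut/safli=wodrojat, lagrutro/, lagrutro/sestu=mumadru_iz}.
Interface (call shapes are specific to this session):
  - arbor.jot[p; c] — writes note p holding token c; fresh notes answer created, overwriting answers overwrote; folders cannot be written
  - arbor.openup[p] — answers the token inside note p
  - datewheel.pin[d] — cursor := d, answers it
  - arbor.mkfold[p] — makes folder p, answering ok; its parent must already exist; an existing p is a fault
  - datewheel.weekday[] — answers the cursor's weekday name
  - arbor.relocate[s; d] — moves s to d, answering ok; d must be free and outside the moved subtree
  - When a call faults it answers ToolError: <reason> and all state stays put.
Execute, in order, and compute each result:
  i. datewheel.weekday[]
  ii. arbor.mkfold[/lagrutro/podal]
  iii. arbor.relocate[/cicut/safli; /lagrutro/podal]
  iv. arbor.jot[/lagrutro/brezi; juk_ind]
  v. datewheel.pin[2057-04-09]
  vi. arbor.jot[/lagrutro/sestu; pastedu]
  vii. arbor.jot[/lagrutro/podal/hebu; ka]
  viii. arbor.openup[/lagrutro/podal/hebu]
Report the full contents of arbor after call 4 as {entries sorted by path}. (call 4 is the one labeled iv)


// 1. datewheel.weekday() -> Tuesday
// 2. arbor.mkfold(/lagrutro/podal) -> ok
// 3. arbor.relocate(/cicut/safli, /lagrutro/podal) -> ToolError: exists
// 4. arbor.jot(/lagrutro/brezi, juk_ind) -> created
// 5. datewheel.pin(2057-04-09) -> 2057-04-09
// 6. arbor.jot(/lagrutro/sestu, pastedu) -> overwrote
// 7. arbor.jot(/lagrutro/podal/hebu, ka) -> created
// 8. arbor.openup(/lagrutro/podal/hebu) -> ka

Answer: {cicut/, cicut/safli=wodrojat, lagrutro/, lagrutro/brezi=juk_ind, lagrutro/podal/, lagrutro/sestu=mumadru_iz}


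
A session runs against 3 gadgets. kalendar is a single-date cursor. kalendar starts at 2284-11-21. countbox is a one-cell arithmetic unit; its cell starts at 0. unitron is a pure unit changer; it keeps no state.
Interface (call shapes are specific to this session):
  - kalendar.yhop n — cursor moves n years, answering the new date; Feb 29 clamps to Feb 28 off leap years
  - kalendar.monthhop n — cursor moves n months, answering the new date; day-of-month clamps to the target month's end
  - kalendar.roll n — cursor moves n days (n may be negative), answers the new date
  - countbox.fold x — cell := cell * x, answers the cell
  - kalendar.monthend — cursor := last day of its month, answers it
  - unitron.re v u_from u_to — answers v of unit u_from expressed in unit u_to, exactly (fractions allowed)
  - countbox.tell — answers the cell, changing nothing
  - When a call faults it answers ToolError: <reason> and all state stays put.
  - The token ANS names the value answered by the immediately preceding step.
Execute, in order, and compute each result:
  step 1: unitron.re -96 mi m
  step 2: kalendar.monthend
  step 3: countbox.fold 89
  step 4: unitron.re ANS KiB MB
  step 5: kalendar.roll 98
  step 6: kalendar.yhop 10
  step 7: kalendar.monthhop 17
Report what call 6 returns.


Answer: 2295-03-08

Derivation:
>>> unitron.re -96 mi m
[out] -19312128/125
>>> kalendar.monthend
[out] 2284-11-30
>>> countbox.fold 89
[out] 0
>>> unitron.re ANS KiB MB
[out] 0
>>> kalendar.roll 98
[out] 2285-03-08
>>> kalendar.yhop 10
[out] 2295-03-08
>>> kalendar.monthhop 17
[out] 2296-08-08


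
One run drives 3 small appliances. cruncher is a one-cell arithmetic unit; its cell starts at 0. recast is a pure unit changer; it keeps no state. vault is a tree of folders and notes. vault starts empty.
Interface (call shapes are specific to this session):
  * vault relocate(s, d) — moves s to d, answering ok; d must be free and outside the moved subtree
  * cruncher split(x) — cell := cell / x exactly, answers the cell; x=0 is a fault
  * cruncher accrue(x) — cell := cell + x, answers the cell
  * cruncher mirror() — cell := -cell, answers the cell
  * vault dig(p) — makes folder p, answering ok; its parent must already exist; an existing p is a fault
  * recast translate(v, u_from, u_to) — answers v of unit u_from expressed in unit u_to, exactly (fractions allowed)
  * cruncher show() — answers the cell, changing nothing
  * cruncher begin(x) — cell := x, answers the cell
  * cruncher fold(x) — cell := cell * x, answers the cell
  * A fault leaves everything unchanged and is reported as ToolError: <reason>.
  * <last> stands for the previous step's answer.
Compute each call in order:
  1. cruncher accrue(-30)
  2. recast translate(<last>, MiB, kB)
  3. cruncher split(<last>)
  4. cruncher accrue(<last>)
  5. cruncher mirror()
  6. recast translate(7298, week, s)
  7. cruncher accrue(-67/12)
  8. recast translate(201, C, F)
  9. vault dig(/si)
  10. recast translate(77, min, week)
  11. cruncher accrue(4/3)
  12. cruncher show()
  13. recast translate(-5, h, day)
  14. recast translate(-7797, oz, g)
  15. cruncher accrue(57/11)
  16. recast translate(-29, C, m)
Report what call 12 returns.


-- 1. cruncher accrue(x=-30) => -30
-- 2. recast translate(v=<last>, u_from=MiB, u_to=kB) => -786432/25
-- 3. cruncher split(x=<last>) => 125/131072
-- 4. cruncher accrue(x=<last>) => 125/65536
-- 5. cruncher mirror() => -125/65536
-- 6. recast translate(v=7298, u_from=week, u_to=s) => 4413830400
-- 7. cruncher accrue(x=-67/12) => -1098103/196608
-- 8. recast translate(v=201, u_from=C, u_to=F) => 1969/5
-- 9. vault dig(p=/si) => ok
-- 10. recast translate(v=77, u_from=min, u_to=week) => 11/1440
-- 11. cruncher accrue(x=4/3) => -278653/65536
-- 12. cruncher show() => -278653/65536
-- 13. recast translate(v=-5, u_from=h, u_to=day) => -5/24
-- 14. recast translate(v=-7797, u_from=oz, u_to=g) => -353665970889/1600000
-- 15. cruncher accrue(x=57/11) => 670369/720896
-- 16. recast translate(v=-29, u_from=C, u_to=m) => ToolError: incompatible units

Answer: -278653/65536


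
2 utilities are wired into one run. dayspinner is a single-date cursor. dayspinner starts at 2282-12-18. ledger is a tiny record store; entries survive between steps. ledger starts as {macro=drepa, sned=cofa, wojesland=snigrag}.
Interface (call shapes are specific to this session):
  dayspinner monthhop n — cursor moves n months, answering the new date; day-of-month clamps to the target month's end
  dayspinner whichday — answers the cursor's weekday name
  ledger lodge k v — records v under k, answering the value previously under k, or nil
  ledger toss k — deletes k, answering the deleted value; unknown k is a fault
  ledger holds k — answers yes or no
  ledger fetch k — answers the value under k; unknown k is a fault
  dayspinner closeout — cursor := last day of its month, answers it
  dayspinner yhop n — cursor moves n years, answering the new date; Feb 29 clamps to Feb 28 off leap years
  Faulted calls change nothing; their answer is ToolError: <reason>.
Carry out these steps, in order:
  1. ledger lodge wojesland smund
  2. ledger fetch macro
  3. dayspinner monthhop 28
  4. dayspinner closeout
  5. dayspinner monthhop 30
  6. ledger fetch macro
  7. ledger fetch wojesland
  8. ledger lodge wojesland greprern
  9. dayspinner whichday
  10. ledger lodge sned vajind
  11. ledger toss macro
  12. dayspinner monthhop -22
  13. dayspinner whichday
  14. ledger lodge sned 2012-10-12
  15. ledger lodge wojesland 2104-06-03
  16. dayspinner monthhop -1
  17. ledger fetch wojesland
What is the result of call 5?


Answer: 2287-10-30

Derivation:
> ledger lodge k=wojesland v=smund
:: snigrag
> ledger fetch k=macro
:: drepa
> dayspinner monthhop n=28
:: 2285-04-18
> dayspinner closeout
:: 2285-04-30
> dayspinner monthhop n=30
:: 2287-10-30
> ledger fetch k=macro
:: drepa
> ledger fetch k=wojesland
:: smund
> ledger lodge k=wojesland v=greprern
:: smund
> dayspinner whichday
:: Sunday
> ledger lodge k=sned v=vajind
:: cofa
> ledger toss k=macro
:: drepa
> dayspinner monthhop n=-22
:: 2285-12-30
> dayspinner whichday
:: Wednesday
> ledger lodge k=sned v=2012-10-12
:: vajind
> ledger lodge k=wojesland v=2104-06-03
:: greprern
> dayspinner monthhop n=-1
:: 2285-11-30
> ledger fetch k=wojesland
:: 2104-06-03


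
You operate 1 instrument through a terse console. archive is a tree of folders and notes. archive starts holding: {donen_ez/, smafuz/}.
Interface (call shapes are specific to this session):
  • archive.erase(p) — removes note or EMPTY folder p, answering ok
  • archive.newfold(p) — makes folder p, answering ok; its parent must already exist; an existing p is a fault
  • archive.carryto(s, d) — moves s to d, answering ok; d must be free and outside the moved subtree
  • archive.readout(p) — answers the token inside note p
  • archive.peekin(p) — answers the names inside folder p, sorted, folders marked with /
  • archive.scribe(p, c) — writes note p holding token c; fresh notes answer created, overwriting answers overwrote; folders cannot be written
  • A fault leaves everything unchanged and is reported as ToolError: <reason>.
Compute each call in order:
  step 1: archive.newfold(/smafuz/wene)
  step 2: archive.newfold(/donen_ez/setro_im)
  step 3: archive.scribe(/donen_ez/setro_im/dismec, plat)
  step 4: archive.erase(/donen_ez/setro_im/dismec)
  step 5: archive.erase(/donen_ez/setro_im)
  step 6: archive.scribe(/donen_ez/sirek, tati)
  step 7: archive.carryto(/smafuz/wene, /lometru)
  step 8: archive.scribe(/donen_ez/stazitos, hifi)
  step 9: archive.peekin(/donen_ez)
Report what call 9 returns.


Answer: [sirek, stazitos]

Derivation:
I run archive.newfold using p→/smafuz/wene, yielding ok.
Using archive.newfold using p→/donen_ez/setro_im, and see ok.
I run archive.scribe using p→/donen_ez/setro_im/dismec, c→plat: created.
I run archive.erase using p→/donen_ez/setro_im/dismec, yielding ok.
I invoke archive.erase using p→/donen_ez/setro_im, and observe ok.
Using archive.scribe using p→/donen_ez/sirek, c→tati, and observe created.
Calling archive.carryto using s→/smafuz/wene, d→/lometru, giving ok.
Now I run archive.scribe using p→/donen_ez/stazitos, c→hifi, and get created.
I call archive.peekin using p→/donen_ez, yielding [sirek, stazitos].


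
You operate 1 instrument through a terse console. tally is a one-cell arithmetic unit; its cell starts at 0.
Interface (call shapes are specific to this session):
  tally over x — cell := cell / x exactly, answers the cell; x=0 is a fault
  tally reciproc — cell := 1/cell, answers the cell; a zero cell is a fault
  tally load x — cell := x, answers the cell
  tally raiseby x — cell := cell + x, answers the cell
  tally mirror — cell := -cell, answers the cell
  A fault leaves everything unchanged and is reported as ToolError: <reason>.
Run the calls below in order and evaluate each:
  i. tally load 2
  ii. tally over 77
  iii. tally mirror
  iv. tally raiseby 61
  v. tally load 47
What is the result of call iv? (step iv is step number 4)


Answer: 4695/77

Derivation:
-- 1. tally load(x=2) -> 2
-- 2. tally over(x=77) -> 2/77
-- 3. tally mirror() -> -2/77
-- 4. tally raiseby(x=61) -> 4695/77
-- 5. tally load(x=47) -> 47


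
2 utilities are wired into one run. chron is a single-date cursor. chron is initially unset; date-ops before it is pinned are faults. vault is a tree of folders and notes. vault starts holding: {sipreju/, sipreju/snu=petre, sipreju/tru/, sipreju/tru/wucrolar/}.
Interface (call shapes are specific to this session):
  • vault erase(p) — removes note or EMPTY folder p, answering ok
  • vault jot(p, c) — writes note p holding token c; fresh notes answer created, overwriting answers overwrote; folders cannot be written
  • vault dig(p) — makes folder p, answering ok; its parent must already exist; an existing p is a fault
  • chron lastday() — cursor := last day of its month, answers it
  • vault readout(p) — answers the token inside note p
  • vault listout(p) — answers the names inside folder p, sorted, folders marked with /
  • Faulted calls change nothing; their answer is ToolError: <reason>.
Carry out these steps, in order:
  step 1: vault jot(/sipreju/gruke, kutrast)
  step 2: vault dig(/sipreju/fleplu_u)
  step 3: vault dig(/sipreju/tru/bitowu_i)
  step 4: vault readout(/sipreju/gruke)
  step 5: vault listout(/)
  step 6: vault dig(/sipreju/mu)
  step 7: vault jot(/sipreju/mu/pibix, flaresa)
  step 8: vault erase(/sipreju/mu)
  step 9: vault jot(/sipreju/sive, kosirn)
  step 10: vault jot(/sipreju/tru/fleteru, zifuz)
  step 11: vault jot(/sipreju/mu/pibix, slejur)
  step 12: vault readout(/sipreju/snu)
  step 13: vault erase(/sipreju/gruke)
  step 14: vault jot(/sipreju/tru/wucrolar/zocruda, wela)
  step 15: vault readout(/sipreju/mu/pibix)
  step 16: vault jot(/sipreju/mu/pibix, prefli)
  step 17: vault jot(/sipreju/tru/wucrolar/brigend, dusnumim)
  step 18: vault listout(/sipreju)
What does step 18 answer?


Answer: [fleplu_u/, mu/, sive, snu, tru/]

Derivation:
~$ vault jot p: /sipreju/gruke c: kutrast
= created
~$ vault dig p: /sipreju/fleplu_u
= ok
~$ vault dig p: /sipreju/tru/bitowu_i
= ok
~$ vault readout p: /sipreju/gruke
= kutrast
~$ vault listout p: /
= [sipreju/]
~$ vault dig p: /sipreju/mu
= ok
~$ vault jot p: /sipreju/mu/pibix c: flaresa
= created
~$ vault erase p: /sipreju/mu
= ToolError: not empty
~$ vault jot p: /sipreju/sive c: kosirn
= created
~$ vault jot p: /sipreju/tru/fleteru c: zifuz
= created
~$ vault jot p: /sipreju/mu/pibix c: slejur
= overwrote
~$ vault readout p: /sipreju/snu
= petre
~$ vault erase p: /sipreju/gruke
= ok
~$ vault jot p: /sipreju/tru/wucrolar/zocruda c: wela
= created
~$ vault readout p: /sipreju/mu/pibix
= slejur
~$ vault jot p: /sipreju/mu/pibix c: prefli
= overwrote
~$ vault jot p: /sipreju/tru/wucrolar/brigend c: dusnumim
= created
~$ vault listout p: /sipreju
= [fleplu_u/, mu/, sive, snu, tru/]


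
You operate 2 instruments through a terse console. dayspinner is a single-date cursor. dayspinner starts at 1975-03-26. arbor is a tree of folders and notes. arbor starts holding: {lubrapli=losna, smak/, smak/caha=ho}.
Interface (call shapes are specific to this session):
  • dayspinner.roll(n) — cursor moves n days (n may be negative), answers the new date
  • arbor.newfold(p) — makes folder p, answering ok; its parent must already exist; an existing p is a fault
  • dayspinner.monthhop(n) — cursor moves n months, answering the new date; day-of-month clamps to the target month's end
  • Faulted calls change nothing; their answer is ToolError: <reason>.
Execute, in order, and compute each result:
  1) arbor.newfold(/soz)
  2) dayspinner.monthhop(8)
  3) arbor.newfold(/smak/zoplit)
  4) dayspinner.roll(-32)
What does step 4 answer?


Then newfold passing p='/soz', which returns ok.
I invoke monthhop passing n='8', → 1975-11-26.
Invoking newfold passing p='/smak/zoplit', → ok.
Invoking roll passing n='-32': 1975-10-25.

Answer: 1975-10-25


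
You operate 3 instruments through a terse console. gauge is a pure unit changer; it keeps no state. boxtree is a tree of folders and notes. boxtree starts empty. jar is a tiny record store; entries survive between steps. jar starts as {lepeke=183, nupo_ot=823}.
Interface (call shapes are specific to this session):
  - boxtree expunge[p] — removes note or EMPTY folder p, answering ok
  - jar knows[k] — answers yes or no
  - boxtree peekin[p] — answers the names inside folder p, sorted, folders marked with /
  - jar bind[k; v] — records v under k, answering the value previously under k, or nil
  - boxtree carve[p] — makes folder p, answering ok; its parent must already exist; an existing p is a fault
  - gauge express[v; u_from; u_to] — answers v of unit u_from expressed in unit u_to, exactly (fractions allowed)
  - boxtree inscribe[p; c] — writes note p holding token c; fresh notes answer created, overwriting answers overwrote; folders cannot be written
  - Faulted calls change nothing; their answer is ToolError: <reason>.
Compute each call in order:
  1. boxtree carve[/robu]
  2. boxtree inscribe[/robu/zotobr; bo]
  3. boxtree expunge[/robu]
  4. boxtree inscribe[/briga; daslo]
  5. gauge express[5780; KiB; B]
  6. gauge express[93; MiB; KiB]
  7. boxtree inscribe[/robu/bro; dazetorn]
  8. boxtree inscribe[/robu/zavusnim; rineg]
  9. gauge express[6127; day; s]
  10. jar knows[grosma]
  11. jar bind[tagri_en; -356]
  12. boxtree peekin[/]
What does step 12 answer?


==> boxtree carve(p→/robu)
<== ok
==> boxtree inscribe(p→/robu/zotobr, c→bo)
<== created
==> boxtree expunge(p→/robu)
<== ToolError: not empty
==> boxtree inscribe(p→/briga, c→daslo)
<== created
==> gauge express(v→5780, u_from→KiB, u_to→B)
<== 5918720
==> gauge express(v→93, u_from→MiB, u_to→KiB)
<== 95232
==> boxtree inscribe(p→/robu/bro, c→dazetorn)
<== created
==> boxtree inscribe(p→/robu/zavusnim, c→rineg)
<== created
==> gauge express(v→6127, u_from→day, u_to→s)
<== 529372800
==> jar knows(k→grosma)
<== no
==> jar bind(k→tagri_en, v→-356)
<== nil
==> boxtree peekin(p→/)
<== [briga, robu/]

Answer: [briga, robu/]


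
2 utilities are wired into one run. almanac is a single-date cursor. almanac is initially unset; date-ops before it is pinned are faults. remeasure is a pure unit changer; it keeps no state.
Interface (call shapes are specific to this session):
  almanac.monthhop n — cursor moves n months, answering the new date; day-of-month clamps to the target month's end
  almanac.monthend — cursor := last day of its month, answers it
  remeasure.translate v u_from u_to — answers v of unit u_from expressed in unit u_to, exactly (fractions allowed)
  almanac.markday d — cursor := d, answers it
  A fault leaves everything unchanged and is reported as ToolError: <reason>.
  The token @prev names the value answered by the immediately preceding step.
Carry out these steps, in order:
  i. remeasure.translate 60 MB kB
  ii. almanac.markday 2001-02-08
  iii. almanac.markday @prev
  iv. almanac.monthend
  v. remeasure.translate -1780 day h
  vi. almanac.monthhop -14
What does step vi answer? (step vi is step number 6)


Answer: 1999-12-28

Derivation:
Do: remeasure.translate[60; MB; kB]
See: 60000
Do: almanac.markday[2001-02-08]
See: 2001-02-08
Do: almanac.markday[@prev]
See: 2001-02-08
Do: almanac.monthend[]
See: 2001-02-28
Do: remeasure.translate[-1780; day; h]
See: -42720
Do: almanac.monthhop[-14]
See: 1999-12-28


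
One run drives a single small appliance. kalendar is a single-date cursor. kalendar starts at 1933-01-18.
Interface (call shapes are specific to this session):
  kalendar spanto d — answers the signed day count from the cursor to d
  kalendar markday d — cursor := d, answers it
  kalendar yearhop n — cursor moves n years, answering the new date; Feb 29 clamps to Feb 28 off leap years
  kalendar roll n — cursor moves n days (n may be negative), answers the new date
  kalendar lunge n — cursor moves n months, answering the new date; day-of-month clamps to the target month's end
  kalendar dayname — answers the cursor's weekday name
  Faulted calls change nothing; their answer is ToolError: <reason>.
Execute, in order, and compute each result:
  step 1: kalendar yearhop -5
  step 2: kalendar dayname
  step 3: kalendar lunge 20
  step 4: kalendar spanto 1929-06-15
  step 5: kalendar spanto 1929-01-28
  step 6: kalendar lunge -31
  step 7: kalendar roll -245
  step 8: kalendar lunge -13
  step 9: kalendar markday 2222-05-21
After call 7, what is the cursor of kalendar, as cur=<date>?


==> kalendar yearhop(-5)
<== 1928-01-18
==> kalendar dayname()
<== Wednesday
==> kalendar lunge(20)
<== 1929-09-18
==> kalendar spanto(1929-06-15)
<== -95
==> kalendar spanto(1929-01-28)
<== -233
==> kalendar lunge(-31)
<== 1927-02-18
==> kalendar roll(-245)
<== 1926-06-18
==> kalendar lunge(-13)
<== 1925-05-18
==> kalendar markday(2222-05-21)
<== 2222-05-21

Answer: cur=1926-06-18


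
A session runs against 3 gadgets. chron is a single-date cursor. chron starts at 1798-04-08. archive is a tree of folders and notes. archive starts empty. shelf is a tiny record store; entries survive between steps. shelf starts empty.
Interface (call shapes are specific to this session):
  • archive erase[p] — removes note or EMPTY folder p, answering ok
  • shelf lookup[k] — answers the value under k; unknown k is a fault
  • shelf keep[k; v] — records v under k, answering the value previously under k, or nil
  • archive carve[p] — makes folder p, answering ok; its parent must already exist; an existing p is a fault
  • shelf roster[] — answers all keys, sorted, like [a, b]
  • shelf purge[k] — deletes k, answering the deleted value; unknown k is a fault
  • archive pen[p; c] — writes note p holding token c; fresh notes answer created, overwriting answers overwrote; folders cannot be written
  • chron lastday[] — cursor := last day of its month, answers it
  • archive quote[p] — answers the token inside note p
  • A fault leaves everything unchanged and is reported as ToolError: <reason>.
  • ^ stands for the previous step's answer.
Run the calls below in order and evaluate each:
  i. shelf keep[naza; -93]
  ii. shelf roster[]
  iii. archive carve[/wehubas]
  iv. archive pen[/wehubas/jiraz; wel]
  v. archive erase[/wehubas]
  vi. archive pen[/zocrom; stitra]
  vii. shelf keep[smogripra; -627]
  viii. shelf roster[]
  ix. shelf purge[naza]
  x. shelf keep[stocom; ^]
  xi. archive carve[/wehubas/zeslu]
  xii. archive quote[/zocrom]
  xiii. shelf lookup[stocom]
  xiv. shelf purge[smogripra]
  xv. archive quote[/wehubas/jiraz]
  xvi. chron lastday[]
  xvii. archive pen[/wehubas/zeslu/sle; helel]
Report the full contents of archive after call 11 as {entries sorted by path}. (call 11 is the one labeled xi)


I invoke shelf keep on k=naza, v=-93, and observe nil.
I run shelf roster(), giving [naza].
Now I run archive carve on p=/wehubas, yielding ok.
Then archive pen on p=/wehubas/jiraz, c=wel, yielding created.
Calling archive erase on p=/wehubas, yielding ToolError: not empty.
Calling archive pen on p=/zocrom, c=stitra, — result: created.
Now I run shelf keep on k=smogripra, v=-627: nil.
I try shelf roster(), and get [naza, smogripra].
Invoking shelf purge on k=naza, — result: -93.
Then shelf keep on k=stocom, v=^, and get nil.
Then archive carve on p=/wehubas/zeslu, giving ok.
Then archive quote on p=/zocrom, which returns stitra.
Invoking shelf lookup on k=stocom, — result: -93.
Using shelf purge on k=smogripra, — result: -627.
Calling archive quote on p=/wehubas/jiraz: wel.
I invoke chron lastday(), and observe 1798-04-30.
Next I call archive pen on p=/wehubas/zeslu/sle, c=helel, yielding created.

Answer: {wehubas/, wehubas/jiraz=wel, wehubas/zeslu/, zocrom=stitra}


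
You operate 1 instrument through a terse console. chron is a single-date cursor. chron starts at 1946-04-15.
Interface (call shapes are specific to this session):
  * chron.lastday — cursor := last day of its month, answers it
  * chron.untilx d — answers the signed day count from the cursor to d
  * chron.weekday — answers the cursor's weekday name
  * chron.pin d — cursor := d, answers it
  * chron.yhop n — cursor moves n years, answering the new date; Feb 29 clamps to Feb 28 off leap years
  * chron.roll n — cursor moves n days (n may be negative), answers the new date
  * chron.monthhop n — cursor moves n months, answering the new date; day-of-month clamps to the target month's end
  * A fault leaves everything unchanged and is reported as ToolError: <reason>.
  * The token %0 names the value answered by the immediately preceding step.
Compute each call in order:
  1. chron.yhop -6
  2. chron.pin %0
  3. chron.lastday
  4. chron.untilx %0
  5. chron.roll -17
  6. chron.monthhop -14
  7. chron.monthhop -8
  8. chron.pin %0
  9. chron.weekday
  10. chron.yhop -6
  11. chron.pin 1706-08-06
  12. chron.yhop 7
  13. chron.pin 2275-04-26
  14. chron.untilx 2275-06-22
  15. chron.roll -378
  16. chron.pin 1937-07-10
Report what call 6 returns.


Answer: 1939-02-13

Derivation:
Do: yhop[-6]
See: 1940-04-15
Do: pin[%0]
See: 1940-04-15
Do: lastday[]
See: 1940-04-30
Do: untilx[%0]
See: 0
Do: roll[-17]
See: 1940-04-13
Do: monthhop[-14]
See: 1939-02-13
Do: monthhop[-8]
See: 1938-06-13
Do: pin[%0]
See: 1938-06-13
Do: weekday[]
See: Monday
Do: yhop[-6]
See: 1932-06-13
Do: pin[1706-08-06]
See: 1706-08-06
Do: yhop[7]
See: 1713-08-06
Do: pin[2275-04-26]
See: 2275-04-26
Do: untilx[2275-06-22]
See: 57
Do: roll[-378]
See: 2274-04-13
Do: pin[1937-07-10]
See: 1937-07-10


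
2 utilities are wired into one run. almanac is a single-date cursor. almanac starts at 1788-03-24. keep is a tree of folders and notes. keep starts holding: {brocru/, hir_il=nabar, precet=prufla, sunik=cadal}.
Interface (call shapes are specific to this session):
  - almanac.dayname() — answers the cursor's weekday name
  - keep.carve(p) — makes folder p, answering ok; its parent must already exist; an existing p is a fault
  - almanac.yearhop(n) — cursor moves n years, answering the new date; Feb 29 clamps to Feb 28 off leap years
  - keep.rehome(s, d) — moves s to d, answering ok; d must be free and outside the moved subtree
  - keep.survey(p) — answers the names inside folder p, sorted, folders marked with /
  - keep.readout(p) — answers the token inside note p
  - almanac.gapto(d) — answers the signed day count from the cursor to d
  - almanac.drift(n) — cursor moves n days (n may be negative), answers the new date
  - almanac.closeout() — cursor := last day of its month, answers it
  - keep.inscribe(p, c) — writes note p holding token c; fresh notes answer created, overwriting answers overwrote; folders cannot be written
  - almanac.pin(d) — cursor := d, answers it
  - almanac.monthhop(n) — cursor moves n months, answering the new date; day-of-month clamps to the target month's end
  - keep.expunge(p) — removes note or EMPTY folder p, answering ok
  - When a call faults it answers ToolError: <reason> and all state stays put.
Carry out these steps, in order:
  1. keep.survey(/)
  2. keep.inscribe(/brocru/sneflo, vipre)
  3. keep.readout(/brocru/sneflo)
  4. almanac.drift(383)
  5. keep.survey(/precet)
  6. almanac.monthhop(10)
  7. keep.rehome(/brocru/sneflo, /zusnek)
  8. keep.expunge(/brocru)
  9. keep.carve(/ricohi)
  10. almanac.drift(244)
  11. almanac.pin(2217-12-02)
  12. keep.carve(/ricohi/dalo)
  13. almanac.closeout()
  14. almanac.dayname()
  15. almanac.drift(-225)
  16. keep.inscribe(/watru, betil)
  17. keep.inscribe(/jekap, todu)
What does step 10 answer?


~$ keep.survey p=/
  [brocru/, hir_il, precet, sunik]
~$ keep.inscribe p=/brocru/sneflo c=vipre
  created
~$ keep.readout p=/brocru/sneflo
  vipre
~$ almanac.drift n=383
  1789-04-11
~$ keep.survey p=/precet
  ToolError: not a directory
~$ almanac.monthhop n=10
  1790-02-11
~$ keep.rehome s=/brocru/sneflo d=/zusnek
  ok
~$ keep.expunge p=/brocru
  ok
~$ keep.carve p=/ricohi
  ok
~$ almanac.drift n=244
  1790-10-13
~$ almanac.pin d=2217-12-02
  2217-12-02
~$ keep.carve p=/ricohi/dalo
  ok
~$ almanac.closeout
  2217-12-31
~$ almanac.dayname
  Wednesday
~$ almanac.drift n=-225
  2217-05-20
~$ keep.inscribe p=/watru c=betil
  created
~$ keep.inscribe p=/jekap c=todu
  created

Answer: 1790-10-13


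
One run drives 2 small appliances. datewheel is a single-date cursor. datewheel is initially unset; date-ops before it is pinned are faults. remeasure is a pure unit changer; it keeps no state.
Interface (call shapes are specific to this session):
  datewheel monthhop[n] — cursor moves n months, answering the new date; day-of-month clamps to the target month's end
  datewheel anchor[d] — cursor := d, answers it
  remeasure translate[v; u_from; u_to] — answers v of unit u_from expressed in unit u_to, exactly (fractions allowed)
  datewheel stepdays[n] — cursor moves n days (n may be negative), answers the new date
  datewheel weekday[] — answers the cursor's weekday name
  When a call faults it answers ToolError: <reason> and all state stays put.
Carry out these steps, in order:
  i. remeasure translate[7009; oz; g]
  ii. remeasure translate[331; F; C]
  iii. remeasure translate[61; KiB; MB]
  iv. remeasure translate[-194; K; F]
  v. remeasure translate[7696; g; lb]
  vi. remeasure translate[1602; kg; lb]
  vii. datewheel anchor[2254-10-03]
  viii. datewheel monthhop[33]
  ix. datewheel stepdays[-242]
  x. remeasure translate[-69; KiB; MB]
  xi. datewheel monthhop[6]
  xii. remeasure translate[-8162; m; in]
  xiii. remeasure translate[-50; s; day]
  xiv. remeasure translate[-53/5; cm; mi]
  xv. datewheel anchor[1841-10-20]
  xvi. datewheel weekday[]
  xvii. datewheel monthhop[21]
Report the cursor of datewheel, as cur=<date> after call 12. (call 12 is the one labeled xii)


I use remeasure translate(7009, oz, g), and get 317922892133/1600000.
Using remeasure translate(331, F, C): 1495/9.
I invoke remeasure translate(61, KiB, MB), — result: 976/15625.
Calling remeasure translate(-194, K, F), giving -80887/100.
I call remeasure translate(7696, g, lb), and see 769600000/45359237.
I run remeasure translate(1602, kg, lb), giving 160200000000/45359237.
I try datewheel anchor(2254-10-03), yielding 2254-10-03.
I try datewheel monthhop(33), — result: 2257-07-03.
I call datewheel stepdays(-242), yielding 2256-11-03.
Invoking remeasure translate(-69, KiB, MB), yielding -1104/15625.
I use datewheel monthhop(6), giving 2257-05-03.
I try remeasure translate(-8162, m, in), and get -40810000/127.
I invoke remeasure translate(-50, s, day), yielding -1/1728.
Calling remeasure translate(-53/5, cm, mi): -53/804672.
Invoking datewheel anchor(1841-10-20), and observe 1841-10-20.
Next I call datewheel weekday, and observe Wednesday.
I use datewheel monthhop(21): 1843-07-20.

Answer: cur=2257-05-03


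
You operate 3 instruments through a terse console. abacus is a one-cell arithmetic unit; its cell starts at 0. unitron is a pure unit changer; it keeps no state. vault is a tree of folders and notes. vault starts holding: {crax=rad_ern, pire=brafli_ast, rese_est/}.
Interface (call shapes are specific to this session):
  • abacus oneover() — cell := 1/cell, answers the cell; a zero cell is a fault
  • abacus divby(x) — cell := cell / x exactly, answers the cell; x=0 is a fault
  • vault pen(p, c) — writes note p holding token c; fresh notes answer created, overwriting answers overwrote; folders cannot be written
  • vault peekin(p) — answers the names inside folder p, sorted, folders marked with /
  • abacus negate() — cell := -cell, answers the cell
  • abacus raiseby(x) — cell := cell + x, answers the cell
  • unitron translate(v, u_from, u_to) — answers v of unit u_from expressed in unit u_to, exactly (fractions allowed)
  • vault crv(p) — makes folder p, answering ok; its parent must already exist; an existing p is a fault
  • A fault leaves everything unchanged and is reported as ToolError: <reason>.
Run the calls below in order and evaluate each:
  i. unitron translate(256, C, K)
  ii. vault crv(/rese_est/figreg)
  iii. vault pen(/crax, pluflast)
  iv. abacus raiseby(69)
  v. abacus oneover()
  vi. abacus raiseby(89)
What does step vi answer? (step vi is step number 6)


Answer: 6142/69

Derivation:
I try unitron translate with v→256, u_from→C, u_to→K, — result: 10583/20.
I call vault crv with p→/rese_est/figreg: ok.
Then vault pen with p→/crax, c→pluflast, and get overwrote.
I use abacus raiseby with x→69: 69.
I use abacus oneover, yielding 1/69.
Calling abacus raiseby with x→89, giving 6142/69.


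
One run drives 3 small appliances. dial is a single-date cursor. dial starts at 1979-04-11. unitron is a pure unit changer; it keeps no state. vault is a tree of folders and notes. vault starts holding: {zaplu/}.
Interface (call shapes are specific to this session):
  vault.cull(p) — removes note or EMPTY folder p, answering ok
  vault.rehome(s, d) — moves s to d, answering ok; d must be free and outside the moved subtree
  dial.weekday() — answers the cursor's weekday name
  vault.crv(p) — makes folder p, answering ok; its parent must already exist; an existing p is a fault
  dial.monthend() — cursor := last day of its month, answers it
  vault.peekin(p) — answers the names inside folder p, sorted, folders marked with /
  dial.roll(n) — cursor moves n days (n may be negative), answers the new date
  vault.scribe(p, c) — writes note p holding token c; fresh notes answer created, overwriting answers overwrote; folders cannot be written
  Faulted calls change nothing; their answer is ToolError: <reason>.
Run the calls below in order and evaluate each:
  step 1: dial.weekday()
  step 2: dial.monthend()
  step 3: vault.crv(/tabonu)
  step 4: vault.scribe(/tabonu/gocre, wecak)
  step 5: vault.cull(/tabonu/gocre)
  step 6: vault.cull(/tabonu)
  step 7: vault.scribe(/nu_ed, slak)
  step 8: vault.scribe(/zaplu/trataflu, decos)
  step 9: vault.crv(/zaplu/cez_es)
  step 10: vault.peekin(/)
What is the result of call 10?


$ dial.weekday
[out] Wednesday
$ dial.monthend
[out] 1979-04-30
$ vault.crv /tabonu
[out] ok
$ vault.scribe /tabonu/gocre wecak
[out] created
$ vault.cull /tabonu/gocre
[out] ok
$ vault.cull /tabonu
[out] ok
$ vault.scribe /nu_ed slak
[out] created
$ vault.scribe /zaplu/trataflu decos
[out] created
$ vault.crv /zaplu/cez_es
[out] ok
$ vault.peekin /
[out] [nu_ed, zaplu/]

Answer: [nu_ed, zaplu/]


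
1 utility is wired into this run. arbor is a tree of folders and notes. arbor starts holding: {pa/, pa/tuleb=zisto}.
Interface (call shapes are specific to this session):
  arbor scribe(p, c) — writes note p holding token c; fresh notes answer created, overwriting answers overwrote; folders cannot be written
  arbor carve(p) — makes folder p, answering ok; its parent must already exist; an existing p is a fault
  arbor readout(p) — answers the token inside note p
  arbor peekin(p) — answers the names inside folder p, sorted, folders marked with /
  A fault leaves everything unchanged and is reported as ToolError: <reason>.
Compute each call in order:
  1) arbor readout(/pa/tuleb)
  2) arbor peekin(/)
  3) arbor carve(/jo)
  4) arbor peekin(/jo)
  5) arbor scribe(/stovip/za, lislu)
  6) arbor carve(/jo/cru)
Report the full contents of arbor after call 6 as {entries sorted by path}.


I try arbor readout(p→/pa/tuleb), → zisto.
I use arbor peekin(p→/), → [pa/].
Now I run arbor carve(p→/jo), and see ok.
Calling arbor peekin(p→/jo), and see [].
Invoking arbor scribe(p→/stovip/za, c→lislu), giving ToolError: no parent.
I use arbor carve(p→/jo/cru), yielding ok.

Answer: {jo/, jo/cru/, pa/, pa/tuleb=zisto}


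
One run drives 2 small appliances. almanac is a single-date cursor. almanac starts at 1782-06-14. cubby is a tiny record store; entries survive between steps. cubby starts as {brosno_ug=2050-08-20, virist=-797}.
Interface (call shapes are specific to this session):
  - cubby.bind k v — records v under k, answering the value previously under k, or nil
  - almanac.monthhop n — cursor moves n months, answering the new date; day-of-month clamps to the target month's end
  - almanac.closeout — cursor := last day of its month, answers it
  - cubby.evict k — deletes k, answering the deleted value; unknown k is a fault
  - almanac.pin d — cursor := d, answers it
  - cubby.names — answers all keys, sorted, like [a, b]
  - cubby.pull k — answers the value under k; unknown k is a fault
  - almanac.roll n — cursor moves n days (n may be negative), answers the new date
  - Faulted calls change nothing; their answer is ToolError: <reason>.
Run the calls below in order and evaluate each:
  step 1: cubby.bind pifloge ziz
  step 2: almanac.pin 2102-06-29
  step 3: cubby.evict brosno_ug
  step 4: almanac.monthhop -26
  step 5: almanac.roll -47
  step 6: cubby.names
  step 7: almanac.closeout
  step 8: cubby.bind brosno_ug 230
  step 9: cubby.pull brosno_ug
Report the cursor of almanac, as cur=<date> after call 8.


Answer: cur=2100-03-31

Derivation:
Do: cubby.bind[k: pifloge; v: ziz]
See: nil
Do: almanac.pin[d: 2102-06-29]
See: 2102-06-29
Do: cubby.evict[k: brosno_ug]
See: 2050-08-20
Do: almanac.monthhop[n: -26]
See: 2100-04-29
Do: almanac.roll[n: -47]
See: 2100-03-13
Do: cubby.names[]
See: [pifloge, virist]
Do: almanac.closeout[]
See: 2100-03-31
Do: cubby.bind[k: brosno_ug; v: 230]
See: nil
Do: cubby.pull[k: brosno_ug]
See: 230
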